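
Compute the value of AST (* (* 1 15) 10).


Evaluate inner: (* 1 15) = 15
Evaluate root: (* 15 10) = 150
Result: 150


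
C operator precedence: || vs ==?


'==' is equality (level 6); '||' is logical OR (level 1)
Higher level binds tighter
'==' has higher precedence than '||'


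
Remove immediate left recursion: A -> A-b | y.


Left-recursive alternatives: A-b; non-recursive: y
Introduce A': A -> yA', A' -> -bA' | ε


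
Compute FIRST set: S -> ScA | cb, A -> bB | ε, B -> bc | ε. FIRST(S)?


Per alternative of S: FIRST(ScA) = {c}; FIRST(cb) = {c}
FIRST(S) = {c}


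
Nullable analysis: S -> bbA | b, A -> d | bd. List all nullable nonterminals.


A nonterminal is nullable iff some alternative derives ε (directly, or every symbol in it is nullable)
Nullable: {}


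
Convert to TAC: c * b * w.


Break into single-operator statements:
t1 = c * b
t2 = t1 * w


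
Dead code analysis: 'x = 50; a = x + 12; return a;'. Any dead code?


x is read by a's definition; a is returned
No dead code


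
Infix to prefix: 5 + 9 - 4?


left-to-right (same/higher precedence on left): tree is (- (+ 5 9) 4)
Prefix: - + 5 9 4


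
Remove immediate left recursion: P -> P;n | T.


Left-recursive alternatives: P;n; non-recursive: T
Introduce P': P -> TP', P' -> ;nP' | ε


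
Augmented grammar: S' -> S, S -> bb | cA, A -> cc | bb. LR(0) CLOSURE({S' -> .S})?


Start: S' -> .S
For each item with dot before a nonterminal B, add B -> .γ for every B-production
Closure: [S' -> .S, S -> .bb, S -> .cA]


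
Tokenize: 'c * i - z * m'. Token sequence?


Scan left to right, longest-match per lexeme
Tokens: ID(c), OP(*), ID(i), OP(-), ID(z), OP(*), ID(m)


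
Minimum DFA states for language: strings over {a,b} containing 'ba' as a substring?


KMP-style automaton: 2 progress states + 1 absorbing accept = 3
Minimal DFA: 3 states


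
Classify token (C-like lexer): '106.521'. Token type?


Pattern: digits with a decimal point
Type: FLOAT_LITERAL


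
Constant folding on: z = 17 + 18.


17 + 18 = 35 at compile time
Optimized: z = 35


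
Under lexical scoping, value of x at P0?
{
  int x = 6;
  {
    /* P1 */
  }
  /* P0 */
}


x declared in the same block as P0
x = 6


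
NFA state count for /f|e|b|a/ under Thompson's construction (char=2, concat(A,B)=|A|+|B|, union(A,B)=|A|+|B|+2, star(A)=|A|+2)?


Syntax tree has 4 char leaf(s), 3 union(s), 0 star(s)
chars contribute 4×2 = 8; each union adds +2; each star adds +2
Total: 8 + 6 + 0 = 14 states


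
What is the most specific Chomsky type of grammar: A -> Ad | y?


Left-linear: every RHS is a terminal or one nonterminal followed by a terminal
Classification: Type 3 (Regular)


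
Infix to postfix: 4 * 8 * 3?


Left to right (same or higher precedence on left)
Postfix: 4 8 * 3 *


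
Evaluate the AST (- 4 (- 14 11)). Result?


Evaluate inner: (- 14 11) = 3
Evaluate root: (- 4 3) = 1
Result: 1


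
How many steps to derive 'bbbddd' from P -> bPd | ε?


Derivation: P => bPd => bbPdd => bbbPddd => bbbddd
Steps: 4


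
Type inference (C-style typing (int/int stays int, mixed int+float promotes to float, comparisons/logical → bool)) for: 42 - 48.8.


Operand types: int - float
Rule: mixed int/float promotes to float; int/int stays int
Result type: float


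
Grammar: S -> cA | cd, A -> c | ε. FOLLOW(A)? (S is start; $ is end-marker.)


$ ∈ FOLLOW(S). For each A -> αBβ: add FIRST(β)\{ε} to FOLLOW(B); if β nullable, add FOLLOW(A).
FOLLOW(A) = {$}


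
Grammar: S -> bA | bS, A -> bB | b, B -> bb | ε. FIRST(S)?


Per alternative of S: FIRST(bA) = {b}; FIRST(bS) = {b}
FIRST(S) = {b}


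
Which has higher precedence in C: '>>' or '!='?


'>>' is shift (level 8); '!=' is equality (level 6)
Higher level binds tighter
'>>' has higher precedence than '!='


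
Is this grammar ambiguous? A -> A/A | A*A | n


'n/n*n' has two parse trees (no precedence encoded between / and *)
Ambiguous


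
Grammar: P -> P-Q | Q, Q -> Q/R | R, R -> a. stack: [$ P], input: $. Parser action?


start symbol P on stack, input exhausted
Action: accept


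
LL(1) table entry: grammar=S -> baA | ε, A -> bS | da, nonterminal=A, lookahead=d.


For [A, d]: 'd' ∈ FIRST(da)
Entry: A -> da


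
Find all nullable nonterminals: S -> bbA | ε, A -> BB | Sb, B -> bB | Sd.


A nonterminal is nullable iff some alternative derives ε (directly, or every symbol in it is nullable)
Nullable: {S}


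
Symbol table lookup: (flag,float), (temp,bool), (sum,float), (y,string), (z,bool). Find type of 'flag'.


Lookup 'flag' → type float


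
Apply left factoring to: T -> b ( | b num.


Common prefix: 'b'
Factored: T -> b T', T' -> ( | num


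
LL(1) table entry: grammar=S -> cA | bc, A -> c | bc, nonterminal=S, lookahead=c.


For [S, c]: 'c' ∈ FIRST(cA)
Entry: S -> cA


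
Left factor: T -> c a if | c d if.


Common prefix: 'c'
Factored: T -> c T', T' -> a if | d if


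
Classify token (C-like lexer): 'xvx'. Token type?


Pattern: letter/underscore followed by alphanumerics, not a keyword
Type: IDENTIFIER


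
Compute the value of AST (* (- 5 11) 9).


Evaluate inner: (- 5 11) = -6
Evaluate root: (* -6 9) = -54
Result: -54


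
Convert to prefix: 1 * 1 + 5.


left-to-right (same/higher precedence on left): tree is (+ (* 1 1) 5)
Prefix: + * 1 1 5


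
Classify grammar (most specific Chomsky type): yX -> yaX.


LHS has context (more than one symbol) and |LHS| ≤ |RHS|
Classification: Type 1 (Context-Sensitive)


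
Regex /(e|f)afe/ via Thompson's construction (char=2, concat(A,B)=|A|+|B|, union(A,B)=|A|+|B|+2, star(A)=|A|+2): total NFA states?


Syntax tree has 5 char leaf(s), 1 union(s), 0 star(s)
chars contribute 5×2 = 10; each union adds +2; each star adds +2
Total: 10 + 2 + 0 = 12 states


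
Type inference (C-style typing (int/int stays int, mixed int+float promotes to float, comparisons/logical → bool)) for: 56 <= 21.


Operand types: int <= int
Rule: comparison yields bool
Result type: bool


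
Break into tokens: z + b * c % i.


Scan left to right, longest-match per lexeme
Tokens: ID(z), OP(+), ID(b), OP(*), ID(c), OP(%), ID(i)


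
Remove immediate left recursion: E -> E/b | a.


Left-recursive alternatives: E/b; non-recursive: a
Introduce E': E -> aE', E' -> /bE' | ε


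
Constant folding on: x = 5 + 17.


5 + 17 = 22 at compile time
Optimized: x = 22


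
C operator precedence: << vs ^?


'<<' is shift (level 8); '^' is bitwise XOR (level 4)
Higher level binds tighter
'<<' has higher precedence than '^'


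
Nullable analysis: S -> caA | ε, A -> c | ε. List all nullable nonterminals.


A nonterminal is nullable iff some alternative derives ε (directly, or every symbol in it is nullable)
Nullable: {A, S}


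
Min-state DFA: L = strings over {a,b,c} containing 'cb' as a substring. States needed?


KMP-style automaton: 2 progress states + 1 absorbing accept = 3
Minimal DFA: 3 states


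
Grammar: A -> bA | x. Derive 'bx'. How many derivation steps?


Derivation: A => bA => bx
Steps: 2


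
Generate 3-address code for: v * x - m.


Break into single-operator statements:
t1 = v * x
t2 = t1 - m


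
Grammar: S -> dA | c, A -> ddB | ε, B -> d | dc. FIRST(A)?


Per alternative of A: FIRST(ddB) = {d}; FIRST(ε) = {ε}
FIRST(A) = {d, ε}


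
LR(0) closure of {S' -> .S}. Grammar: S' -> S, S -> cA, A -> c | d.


Start: S' -> .S
For each item with dot before a nonterminal B, add B -> .γ for every B-production
Closure: [S' -> .S, S -> .cA]


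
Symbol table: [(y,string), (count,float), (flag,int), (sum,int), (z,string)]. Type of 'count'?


Lookup 'count' → type float


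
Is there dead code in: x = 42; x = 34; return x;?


first assignment to x is overwritten before any read
Dead: 'x = 42'


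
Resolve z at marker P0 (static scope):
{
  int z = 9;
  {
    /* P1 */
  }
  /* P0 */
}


z declared in the same block as P0
z = 9


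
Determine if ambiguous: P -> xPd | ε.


balanced x^n…d^n: each string has a unique parse
Unambiguous


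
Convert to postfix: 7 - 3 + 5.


Left to right (same or higher precedence on left)
Postfix: 7 3 - 5 +


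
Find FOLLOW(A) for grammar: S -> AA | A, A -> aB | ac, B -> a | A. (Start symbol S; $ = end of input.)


$ ∈ FOLLOW(S). For each A -> αBβ: add FIRST(β)\{ε} to FOLLOW(B); if β nullable, add FOLLOW(A).
FOLLOW(A) = {$, a}


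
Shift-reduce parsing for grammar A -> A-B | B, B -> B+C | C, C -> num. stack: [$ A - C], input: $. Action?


'C' (not preceded by B+) is the handle for B -> C
Action: reduce (B -> C)


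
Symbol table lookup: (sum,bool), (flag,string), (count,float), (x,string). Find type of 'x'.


Lookup 'x' → type string


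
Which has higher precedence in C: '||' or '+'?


'+' is additive (level 9); '||' is logical OR (level 1)
Higher level binds tighter
'+' has higher precedence than '||'


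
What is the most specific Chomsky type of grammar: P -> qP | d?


Right-linear: every RHS is a terminal or a terminal followed by one nonterminal
Classification: Type 3 (Regular)


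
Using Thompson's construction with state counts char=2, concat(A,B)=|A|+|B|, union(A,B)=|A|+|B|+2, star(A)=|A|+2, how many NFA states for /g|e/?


Syntax tree has 2 char leaf(s), 1 union(s), 0 star(s)
chars contribute 2×2 = 4; each union adds +2; each star adds +2
Total: 4 + 2 + 0 = 6 states


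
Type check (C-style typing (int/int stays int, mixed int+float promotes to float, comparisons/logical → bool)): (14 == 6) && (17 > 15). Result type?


Operand types: bool && bool
Rule: logical operators take bool operands and yield bool
Result type: bool


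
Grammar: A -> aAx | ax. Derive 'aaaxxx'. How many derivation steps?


Derivation: A => aAx => aaAxx => aaaxxx
Steps: 3


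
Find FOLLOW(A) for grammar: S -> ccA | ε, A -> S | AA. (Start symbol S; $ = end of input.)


$ ∈ FOLLOW(S). For each A -> αBβ: add FIRST(β)\{ε} to FOLLOW(B); if β nullable, add FOLLOW(A).
FOLLOW(A) = {$, c}


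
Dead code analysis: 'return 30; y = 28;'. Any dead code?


statement follows a return and is unreachable
Dead: 'y = 28'


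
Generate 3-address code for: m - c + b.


Break into single-operator statements:
t1 = m - c
t2 = t1 + b


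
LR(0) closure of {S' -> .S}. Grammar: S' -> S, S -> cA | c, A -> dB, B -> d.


Start: S' -> .S
For each item with dot before a nonterminal B, add B -> .γ for every B-production
Closure: [S' -> .S, S -> .cA, S -> .c]


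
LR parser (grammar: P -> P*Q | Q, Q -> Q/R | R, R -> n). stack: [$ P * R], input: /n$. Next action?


'R' (not preceded by Q/) is the handle for Q -> R
Action: reduce (Q -> R)


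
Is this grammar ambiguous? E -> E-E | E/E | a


'a-a/a' has two parse trees (no precedence encoded between - and /)
Ambiguous


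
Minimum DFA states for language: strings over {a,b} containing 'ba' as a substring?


KMP-style automaton: 2 progress states + 1 absorbing accept = 3
Minimal DFA: 3 states


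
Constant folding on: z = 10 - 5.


10 - 5 = 5 at compile time
Optimized: z = 5


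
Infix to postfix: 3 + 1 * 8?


* has higher precedence, evaluate 1*8 first
Postfix: 3 1 8 * +


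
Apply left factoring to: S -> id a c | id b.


Common prefix: 'id'
Factored: S -> id S', S' -> a c | b


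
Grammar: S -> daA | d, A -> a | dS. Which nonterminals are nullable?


A nonterminal is nullable iff some alternative derives ε (directly, or every symbol in it is nullable)
Nullable: {}


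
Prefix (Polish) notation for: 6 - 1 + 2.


left-to-right (same/higher precedence on left): tree is (+ (- 6 1) 2)
Prefix: + - 6 1 2


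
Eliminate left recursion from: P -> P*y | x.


Left-recursive alternatives: P*y; non-recursive: x
Introduce P': P -> xP', P' -> *yP' | ε


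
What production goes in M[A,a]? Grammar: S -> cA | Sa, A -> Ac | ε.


For [A, a]: ε is nullable and 'a' ∈ FOLLOW(A)
Entry: A -> ε


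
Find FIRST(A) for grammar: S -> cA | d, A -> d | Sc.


Per alternative of A: FIRST(d) = {d}; FIRST(Sc) = {c, d}
FIRST(A) = {c, d}


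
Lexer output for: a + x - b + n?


Scan left to right, longest-match per lexeme
Tokens: ID(a), OP(+), ID(x), OP(-), ID(b), OP(+), ID(n)


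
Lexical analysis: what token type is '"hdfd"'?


Pattern: double-quoted sequence
Type: STRING_LITERAL


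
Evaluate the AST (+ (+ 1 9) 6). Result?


Evaluate inner: (+ 1 9) = 10
Evaluate root: (+ 10 6) = 16
Result: 16


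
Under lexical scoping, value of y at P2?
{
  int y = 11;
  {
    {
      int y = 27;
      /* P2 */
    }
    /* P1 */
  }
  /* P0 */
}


y declared in the same block as P2
y = 27


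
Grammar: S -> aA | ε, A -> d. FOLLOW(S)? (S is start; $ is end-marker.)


$ ∈ FOLLOW(S). For each A -> αBβ: add FIRST(β)\{ε} to FOLLOW(B); if β nullable, add FOLLOW(A).
FOLLOW(S) = {$}


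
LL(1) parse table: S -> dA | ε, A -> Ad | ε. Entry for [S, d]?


For [S, d]: 'd' ∈ FIRST(dA)
Entry: S -> dA


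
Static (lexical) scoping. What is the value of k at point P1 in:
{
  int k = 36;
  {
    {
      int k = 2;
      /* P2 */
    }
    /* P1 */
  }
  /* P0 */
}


P1's block does not declare k; resolves to the enclosing declaration at depth 0
k = 36


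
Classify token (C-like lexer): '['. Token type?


Pattern: delimiter/punctuation
Type: PUNCTUATION


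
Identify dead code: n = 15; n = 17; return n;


first assignment to n is overwritten before any read
Dead: 'n = 15'


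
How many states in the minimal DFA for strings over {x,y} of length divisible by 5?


Track length mod 5: states 0..4, accept at 0
Minimal DFA: 5 states


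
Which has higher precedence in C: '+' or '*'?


'*' is multiplicative (level 10); '+' is additive (level 9)
Higher level binds tighter
'*' has higher precedence than '+'


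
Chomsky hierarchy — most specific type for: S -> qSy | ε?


Single nonterminal LHS, but q^n y^n is not regular
Classification: Type 2 (Context-Free)


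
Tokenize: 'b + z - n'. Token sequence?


Scan left to right, longest-match per lexeme
Tokens: ID(b), OP(+), ID(z), OP(-), ID(n)


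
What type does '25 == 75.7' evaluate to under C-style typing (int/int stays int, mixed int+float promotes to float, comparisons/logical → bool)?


Operand types: int == float
Rule: comparison yields bool
Result type: bool


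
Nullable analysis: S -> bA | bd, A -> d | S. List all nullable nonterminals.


A nonterminal is nullable iff some alternative derives ε (directly, or every symbol in it is nullable)
Nullable: {}


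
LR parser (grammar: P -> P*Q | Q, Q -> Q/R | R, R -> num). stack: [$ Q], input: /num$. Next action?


shift '/' to continue Q -> Q/R
Action: shift


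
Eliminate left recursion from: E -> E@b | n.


Left-recursive alternatives: E@b; non-recursive: n
Introduce E': E -> nE', E' -> @bE' | ε


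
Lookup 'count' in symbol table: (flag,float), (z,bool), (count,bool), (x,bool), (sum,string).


Lookup 'count' → type bool


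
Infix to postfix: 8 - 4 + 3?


Left to right (same or higher precedence on left)
Postfix: 8 4 - 3 +


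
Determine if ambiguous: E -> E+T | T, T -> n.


precedence layered via separate nonterminal T: deterministic
Unambiguous


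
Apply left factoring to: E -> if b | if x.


Common prefix: 'if'
Factored: E -> if E', E' -> b | x


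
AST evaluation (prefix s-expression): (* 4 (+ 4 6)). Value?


Evaluate inner: (+ 4 6) = 10
Evaluate root: (* 4 10) = 40
Result: 40


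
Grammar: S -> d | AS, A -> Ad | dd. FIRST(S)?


Per alternative of S: FIRST(d) = {d}; FIRST(AS) = {d}
FIRST(S) = {d}


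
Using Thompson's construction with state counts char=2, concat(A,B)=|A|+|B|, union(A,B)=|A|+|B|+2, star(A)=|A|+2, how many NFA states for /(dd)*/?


Syntax tree has 2 char leaf(s), 0 union(s), 1 star(s)
chars contribute 2×2 = 4; each union adds +2; each star adds +2
Total: 4 + 0 + 2 = 6 states


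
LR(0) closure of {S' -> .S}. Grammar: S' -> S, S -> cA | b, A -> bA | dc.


Start: S' -> .S
For each item with dot before a nonterminal B, add B -> .γ for every B-production
Closure: [S' -> .S, S -> .cA, S -> .b]


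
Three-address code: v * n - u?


Break into single-operator statements:
t1 = v * n
t2 = t1 - u


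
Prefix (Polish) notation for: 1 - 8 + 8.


left-to-right (same/higher precedence on left): tree is (+ (- 1 8) 8)
Prefix: + - 1 8 8


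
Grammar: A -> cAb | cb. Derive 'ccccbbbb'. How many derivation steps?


Derivation: A => cAb => ccAbb => cccAbbb => ccccbbbb
Steps: 4


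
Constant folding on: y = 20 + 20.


20 + 20 = 40 at compile time
Optimized: y = 40


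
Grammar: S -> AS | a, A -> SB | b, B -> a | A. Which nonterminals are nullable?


A nonterminal is nullable iff some alternative derives ε (directly, or every symbol in it is nullable)
Nullable: {}


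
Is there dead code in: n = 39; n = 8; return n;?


first assignment to n is overwritten before any read
Dead: 'n = 39'


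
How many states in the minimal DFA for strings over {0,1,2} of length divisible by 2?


Track length mod 2: states 0..1, accept at 0
Minimal DFA: 2 states


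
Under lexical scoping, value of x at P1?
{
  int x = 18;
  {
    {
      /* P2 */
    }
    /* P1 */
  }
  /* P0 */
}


P1's block does not declare x; resolves to the enclosing declaration at depth 0
x = 18


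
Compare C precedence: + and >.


'+' is additive (level 9); '>' is relational (level 7)
Higher level binds tighter
'+' has higher precedence than '>'


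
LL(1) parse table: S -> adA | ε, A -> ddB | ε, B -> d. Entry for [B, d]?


For [B, d]: 'd' ∈ FIRST(d)
Entry: B -> d


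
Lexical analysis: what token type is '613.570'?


Pattern: digits with a decimal point
Type: FLOAT_LITERAL


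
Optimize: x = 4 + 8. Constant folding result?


4 + 8 = 12 at compile time
Optimized: x = 12


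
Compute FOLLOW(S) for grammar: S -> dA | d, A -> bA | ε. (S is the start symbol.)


$ ∈ FOLLOW(S). For each A -> αBβ: add FIRST(β)\{ε} to FOLLOW(B); if β nullable, add FOLLOW(A).
FOLLOW(S) = {$}


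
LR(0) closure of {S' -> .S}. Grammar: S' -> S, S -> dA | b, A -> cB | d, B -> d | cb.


Start: S' -> .S
For each item with dot before a nonterminal B, add B -> .γ for every B-production
Closure: [S' -> .S, S -> .dA, S -> .b]


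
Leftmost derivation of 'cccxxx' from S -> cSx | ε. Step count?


Derivation: S => cSx => ccSxx => cccSxxx => cccxxx
Steps: 4


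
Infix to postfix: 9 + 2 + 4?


Left to right (same or higher precedence on left)
Postfix: 9 2 + 4 +


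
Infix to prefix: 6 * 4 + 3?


left-to-right (same/higher precedence on left): tree is (+ (* 6 4) 3)
Prefix: + * 6 4 3


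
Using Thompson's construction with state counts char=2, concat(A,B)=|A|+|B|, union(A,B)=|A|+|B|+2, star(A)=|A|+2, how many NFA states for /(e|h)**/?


Syntax tree has 2 char leaf(s), 1 union(s), 2 star(s)
chars contribute 2×2 = 4; each union adds +2; each star adds +2
Total: 4 + 2 + 4 = 10 states


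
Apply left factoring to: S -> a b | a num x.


Common prefix: 'a'
Factored: S -> a S', S' -> b | num x


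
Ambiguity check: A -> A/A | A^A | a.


'a/a^a' has two parse trees (no precedence encoded between / and ^)
Ambiguous


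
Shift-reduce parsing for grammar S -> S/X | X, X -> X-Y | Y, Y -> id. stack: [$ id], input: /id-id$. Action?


'id' on top is the handle for Y -> id
Action: reduce (Y -> id)


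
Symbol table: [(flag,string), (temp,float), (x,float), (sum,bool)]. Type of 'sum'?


Lookup 'sum' → type bool


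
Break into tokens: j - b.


Scan left to right, longest-match per lexeme
Tokens: ID(j), OP(-), ID(b)


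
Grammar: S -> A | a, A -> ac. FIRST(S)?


Per alternative of S: FIRST(A) = {a}; FIRST(a) = {a}
FIRST(S) = {a}


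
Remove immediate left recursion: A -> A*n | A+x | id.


Left-recursive alternatives: A*n, A+x; non-recursive: id
Introduce A': A -> idA', A' -> *nA' | +xA' | ε


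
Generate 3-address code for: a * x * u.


Break into single-operator statements:
t1 = a * x
t2 = t1 * u


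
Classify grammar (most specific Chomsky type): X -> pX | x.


Right-linear: every RHS is a terminal or a terminal followed by one nonterminal
Classification: Type 3 (Regular)


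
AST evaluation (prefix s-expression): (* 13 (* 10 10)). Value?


Evaluate inner: (* 10 10) = 100
Evaluate root: (* 13 100) = 1300
Result: 1300


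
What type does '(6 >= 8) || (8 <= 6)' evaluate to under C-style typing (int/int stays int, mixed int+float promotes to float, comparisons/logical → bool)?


Operand types: bool || bool
Rule: logical operators take bool operands and yield bool
Result type: bool


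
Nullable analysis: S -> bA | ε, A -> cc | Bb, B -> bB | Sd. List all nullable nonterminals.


A nonterminal is nullable iff some alternative derives ε (directly, or every symbol in it is nullable)
Nullable: {S}


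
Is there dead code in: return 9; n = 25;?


statement follows a return and is unreachable
Dead: 'n = 25'


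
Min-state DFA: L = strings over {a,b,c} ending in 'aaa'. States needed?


Track the longest suffix of input matching a prefix of 'aaa': 4 classes (prefixes of length 0..3)
Minimal DFA: 4 states


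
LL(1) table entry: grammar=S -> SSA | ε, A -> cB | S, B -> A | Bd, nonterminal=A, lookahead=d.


For [A, d]: S is nullable and 'd' ∈ FOLLOW(A)
Entry: A -> S


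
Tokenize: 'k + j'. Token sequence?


Scan left to right, longest-match per lexeme
Tokens: ID(k), OP(+), ID(j)


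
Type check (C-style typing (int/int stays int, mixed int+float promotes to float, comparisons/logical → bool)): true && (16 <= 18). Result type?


Operand types: bool && bool
Rule: logical operators take bool operands and yield bool
Result type: bool


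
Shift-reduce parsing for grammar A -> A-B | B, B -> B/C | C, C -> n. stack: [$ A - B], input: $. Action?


handle 'A-B' on top; lookahead ∈ FOLLOW(A) = {-, $}
Action: reduce (A -> A-B)


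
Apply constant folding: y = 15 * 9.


15 * 9 = 135 at compile time
Optimized: y = 135


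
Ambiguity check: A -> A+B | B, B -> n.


precedence layered via separate nonterminal B: deterministic
Unambiguous


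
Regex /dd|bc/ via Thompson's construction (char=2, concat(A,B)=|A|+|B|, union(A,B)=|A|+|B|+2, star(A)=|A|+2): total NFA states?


Syntax tree has 4 char leaf(s), 1 union(s), 0 star(s)
chars contribute 4×2 = 8; each union adds +2; each star adds +2
Total: 8 + 2 + 0 = 10 states


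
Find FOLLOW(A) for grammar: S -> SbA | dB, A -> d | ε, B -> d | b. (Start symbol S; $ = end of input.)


$ ∈ FOLLOW(S). For each A -> αBβ: add FIRST(β)\{ε} to FOLLOW(B); if β nullable, add FOLLOW(A).
FOLLOW(A) = {$, b}


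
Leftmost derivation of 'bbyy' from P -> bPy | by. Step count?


Derivation: P => bPy => bbyy
Steps: 2


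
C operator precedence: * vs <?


'*' is multiplicative (level 10); '<' is relational (level 7)
Higher level binds tighter
'*' has higher precedence than '<'


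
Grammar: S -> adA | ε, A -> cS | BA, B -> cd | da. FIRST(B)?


Per alternative of B: FIRST(cd) = {c}; FIRST(da) = {d}
FIRST(B) = {c, d}


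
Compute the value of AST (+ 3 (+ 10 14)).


Evaluate inner: (+ 10 14) = 24
Evaluate root: (+ 3 24) = 27
Result: 27


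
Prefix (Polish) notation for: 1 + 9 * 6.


'*' binds tighter: tree is (+ 1 (* 9 6))
Prefix: + 1 * 9 6


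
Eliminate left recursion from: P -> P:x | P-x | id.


Left-recursive alternatives: P:x, P-x; non-recursive: id
Introduce P': P -> idP', P' -> :xP' | -xP' | ε


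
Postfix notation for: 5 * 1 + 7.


Left to right (same or higher precedence on left)
Postfix: 5 1 * 7 +


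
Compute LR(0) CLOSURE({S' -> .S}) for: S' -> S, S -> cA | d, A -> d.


Start: S' -> .S
For each item with dot before a nonterminal B, add B -> .γ for every B-production
Closure: [S' -> .S, S -> .cA, S -> .d]


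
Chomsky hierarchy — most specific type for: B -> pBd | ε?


Single nonterminal LHS, but p^n d^n is not regular
Classification: Type 2 (Context-Free)


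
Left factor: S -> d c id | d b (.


Common prefix: 'd'
Factored: S -> d S', S' -> c id | b (


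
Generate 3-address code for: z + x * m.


Break into single-operator statements:
t1 = x * m
t2 = z + t1


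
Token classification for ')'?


Pattern: delimiter/punctuation
Type: PUNCTUATION


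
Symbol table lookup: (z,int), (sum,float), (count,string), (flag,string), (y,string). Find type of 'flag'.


Lookup 'flag' → type string


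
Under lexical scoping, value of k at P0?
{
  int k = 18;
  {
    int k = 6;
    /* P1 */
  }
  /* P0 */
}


k declared in the same block as P0
k = 18


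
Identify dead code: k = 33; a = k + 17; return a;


k is read by a's definition; a is returned
No dead code


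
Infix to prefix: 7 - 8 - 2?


left-to-right (same/higher precedence on left): tree is (- (- 7 8) 2)
Prefix: - - 7 8 2


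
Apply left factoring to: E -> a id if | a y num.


Common prefix: 'a'
Factored: E -> a E', E' -> id if | y num


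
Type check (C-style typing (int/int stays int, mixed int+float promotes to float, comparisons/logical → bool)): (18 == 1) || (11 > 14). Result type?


Operand types: bool || bool
Rule: logical operators take bool operands and yield bool
Result type: bool


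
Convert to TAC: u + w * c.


Break into single-operator statements:
t1 = w * c
t2 = u + t1


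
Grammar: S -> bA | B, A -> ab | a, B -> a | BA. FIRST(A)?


Per alternative of A: FIRST(ab) = {a}; FIRST(a) = {a}
FIRST(A) = {a}


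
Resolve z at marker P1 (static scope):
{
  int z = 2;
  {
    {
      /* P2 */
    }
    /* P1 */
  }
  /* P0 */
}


P1's block does not declare z; resolves to the enclosing declaration at depth 0
z = 2


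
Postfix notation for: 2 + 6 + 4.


Left to right (same or higher precedence on left)
Postfix: 2 6 + 4 +


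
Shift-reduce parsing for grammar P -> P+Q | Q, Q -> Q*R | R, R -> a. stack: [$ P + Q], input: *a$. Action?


'*' can extend Q; shift to build Q -> Q*R
Action: shift


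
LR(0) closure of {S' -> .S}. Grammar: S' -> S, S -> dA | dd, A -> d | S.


Start: S' -> .S
For each item with dot before a nonterminal B, add B -> .γ for every B-production
Closure: [S' -> .S, S -> .dA, S -> .dd]


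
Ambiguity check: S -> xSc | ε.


balanced x^n…c^n: each string has a unique parse
Unambiguous


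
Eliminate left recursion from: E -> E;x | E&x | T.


Left-recursive alternatives: E;x, E&x; non-recursive: T
Introduce E': E -> TE', E' -> ;xE' | &xE' | ε


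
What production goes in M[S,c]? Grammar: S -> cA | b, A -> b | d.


For [S, c]: 'c' ∈ FIRST(cA)
Entry: S -> cA


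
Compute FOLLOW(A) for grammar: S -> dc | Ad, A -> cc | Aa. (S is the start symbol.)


$ ∈ FOLLOW(S). For each A -> αBβ: add FIRST(β)\{ε} to FOLLOW(B); if β nullable, add FOLLOW(A).
FOLLOW(A) = {a, d}


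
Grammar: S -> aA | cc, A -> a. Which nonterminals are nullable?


A nonterminal is nullable iff some alternative derives ε (directly, or every symbol in it is nullable)
Nullable: {}


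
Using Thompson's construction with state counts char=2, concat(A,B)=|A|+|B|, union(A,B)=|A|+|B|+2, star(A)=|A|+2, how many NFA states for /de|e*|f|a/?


Syntax tree has 5 char leaf(s), 3 union(s), 1 star(s)
chars contribute 5×2 = 10; each union adds +2; each star adds +2
Total: 10 + 6 + 2 = 18 states


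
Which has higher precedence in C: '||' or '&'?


'&' is bitwise AND (level 5); '||' is logical OR (level 1)
Higher level binds tighter
'&' has higher precedence than '||'


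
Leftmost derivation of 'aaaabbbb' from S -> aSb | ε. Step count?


Derivation: S => aSb => aaSbb => aaaSbbb => aaaaSbbbb => aaaabbbb
Steps: 5


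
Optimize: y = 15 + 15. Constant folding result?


15 + 15 = 30 at compile time
Optimized: y = 30


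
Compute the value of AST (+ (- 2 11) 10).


Evaluate inner: (- 2 11) = -9
Evaluate root: (+ -9 10) = 1
Result: 1


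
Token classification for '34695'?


Pattern: digits only
Type: INTEGER_LITERAL


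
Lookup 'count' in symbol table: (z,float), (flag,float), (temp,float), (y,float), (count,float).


Lookup 'count' → type float


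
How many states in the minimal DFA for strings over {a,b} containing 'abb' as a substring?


KMP-style automaton: 3 progress states + 1 absorbing accept = 4
Minimal DFA: 4 states


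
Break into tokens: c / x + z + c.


Scan left to right, longest-match per lexeme
Tokens: ID(c), OP(/), ID(x), OP(+), ID(z), OP(+), ID(c)


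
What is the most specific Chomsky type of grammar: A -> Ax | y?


Left-linear: every RHS is a terminal or one nonterminal followed by a terminal
Classification: Type 3 (Regular)


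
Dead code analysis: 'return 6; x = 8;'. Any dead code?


statement follows a return and is unreachable
Dead: 'x = 8'


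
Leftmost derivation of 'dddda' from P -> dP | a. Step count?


Derivation: P => dP => ddP => dddP => ddddP => dddda
Steps: 5


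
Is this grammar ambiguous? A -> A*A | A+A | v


'v*v+v' has two parse trees (no precedence encoded between * and +)
Ambiguous


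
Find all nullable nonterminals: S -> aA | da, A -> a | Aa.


A nonterminal is nullable iff some alternative derives ε (directly, or every symbol in it is nullable)
Nullable: {}


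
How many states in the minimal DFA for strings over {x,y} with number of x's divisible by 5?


Track (count of x) mod 5: states 0..4, accept at 0
Minimal DFA: 5 states


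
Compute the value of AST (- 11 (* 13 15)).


Evaluate inner: (* 13 15) = 195
Evaluate root: (- 11 195) = -184
Result: -184


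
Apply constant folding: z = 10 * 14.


10 * 14 = 140 at compile time
Optimized: z = 140


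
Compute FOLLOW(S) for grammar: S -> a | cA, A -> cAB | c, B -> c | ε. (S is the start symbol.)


$ ∈ FOLLOW(S). For each A -> αBβ: add FIRST(β)\{ε} to FOLLOW(B); if β nullable, add FOLLOW(A).
FOLLOW(S) = {$}


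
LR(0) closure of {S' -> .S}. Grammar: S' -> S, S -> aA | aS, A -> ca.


Start: S' -> .S
For each item with dot before a nonterminal B, add B -> .γ for every B-production
Closure: [S' -> .S, S -> .aA, S -> .aS]


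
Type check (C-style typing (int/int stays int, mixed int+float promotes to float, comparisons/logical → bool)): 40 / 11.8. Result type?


Operand types: int / float
Rule: mixed int/float promotes to float; int/int stays int
Result type: float


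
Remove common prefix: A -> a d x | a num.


Common prefix: 'a'
Factored: A -> a A', A' -> d x | num


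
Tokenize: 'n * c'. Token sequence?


Scan left to right, longest-match per lexeme
Tokens: ID(n), OP(*), ID(c)


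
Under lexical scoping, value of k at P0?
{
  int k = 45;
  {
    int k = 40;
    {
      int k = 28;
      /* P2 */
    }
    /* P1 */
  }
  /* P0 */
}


k declared in the same block as P0
k = 45


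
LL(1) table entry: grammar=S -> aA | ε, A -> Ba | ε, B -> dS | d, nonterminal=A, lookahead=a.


For [A, a]: ε is nullable and 'a' ∈ FOLLOW(A)
Entry: A -> ε


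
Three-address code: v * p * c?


Break into single-operator statements:
t1 = v * p
t2 = t1 * c


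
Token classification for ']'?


Pattern: delimiter/punctuation
Type: PUNCTUATION


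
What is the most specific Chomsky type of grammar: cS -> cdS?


LHS has context (more than one symbol) and |LHS| ≤ |RHS|
Classification: Type 1 (Context-Sensitive)


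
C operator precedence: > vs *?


'*' is multiplicative (level 10); '>' is relational (level 7)
Higher level binds tighter
'*' has higher precedence than '>'


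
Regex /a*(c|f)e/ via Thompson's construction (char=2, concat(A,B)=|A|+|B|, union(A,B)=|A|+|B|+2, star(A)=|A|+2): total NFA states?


Syntax tree has 4 char leaf(s), 1 union(s), 1 star(s)
chars contribute 4×2 = 8; each union adds +2; each star adds +2
Total: 8 + 2 + 2 = 12 states


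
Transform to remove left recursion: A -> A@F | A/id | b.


Left-recursive alternatives: A@F, A/id; non-recursive: b
Introduce A': A -> bA', A' -> @FA' | /idA' | ε


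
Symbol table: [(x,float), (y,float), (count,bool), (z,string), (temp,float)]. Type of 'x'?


Lookup 'x' → type float


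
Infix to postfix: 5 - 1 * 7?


* has higher precedence, evaluate 1*7 first
Postfix: 5 1 7 * -


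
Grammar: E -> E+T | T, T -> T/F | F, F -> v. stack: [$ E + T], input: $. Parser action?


handle 'E+T' on top; lookahead ∈ FOLLOW(E) = {+, $}
Action: reduce (E -> E+T)


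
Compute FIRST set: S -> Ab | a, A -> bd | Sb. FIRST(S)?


Per alternative of S: FIRST(Ab) = {a, b}; FIRST(a) = {a}
FIRST(S) = {a, b}


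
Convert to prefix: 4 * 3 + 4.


left-to-right (same/higher precedence on left): tree is (+ (* 4 3) 4)
Prefix: + * 4 3 4


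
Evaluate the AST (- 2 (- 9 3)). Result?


Evaluate inner: (- 9 3) = 6
Evaluate root: (- 2 6) = -4
Result: -4


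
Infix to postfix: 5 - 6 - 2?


Left to right (same or higher precedence on left)
Postfix: 5 6 - 2 -


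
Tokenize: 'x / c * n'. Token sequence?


Scan left to right, longest-match per lexeme
Tokens: ID(x), OP(/), ID(c), OP(*), ID(n)


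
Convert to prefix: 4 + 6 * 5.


'*' binds tighter: tree is (+ 4 (* 6 5))
Prefix: + 4 * 6 5


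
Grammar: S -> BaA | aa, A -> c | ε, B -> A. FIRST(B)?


Per alternative of B: FIRST(A) = {c, ε}
FIRST(B) = {c, ε}


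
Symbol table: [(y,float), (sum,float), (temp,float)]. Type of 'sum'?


Lookup 'sum' → type float


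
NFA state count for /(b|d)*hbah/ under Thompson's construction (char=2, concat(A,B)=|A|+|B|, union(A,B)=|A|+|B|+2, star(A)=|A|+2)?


Syntax tree has 6 char leaf(s), 1 union(s), 1 star(s)
chars contribute 6×2 = 12; each union adds +2; each star adds +2
Total: 12 + 2 + 2 = 16 states


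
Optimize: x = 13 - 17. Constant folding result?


13 - 17 = -4 at compile time
Optimized: x = -4


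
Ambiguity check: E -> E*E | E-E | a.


'a*a-a' has two parse trees (no precedence encoded between * and -)
Ambiguous


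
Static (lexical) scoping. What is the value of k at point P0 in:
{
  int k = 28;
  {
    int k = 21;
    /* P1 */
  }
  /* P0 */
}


k declared in the same block as P0
k = 28


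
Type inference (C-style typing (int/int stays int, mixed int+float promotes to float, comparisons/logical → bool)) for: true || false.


Operand types: bool || bool
Rule: logical operators take bool operands and yield bool
Result type: bool


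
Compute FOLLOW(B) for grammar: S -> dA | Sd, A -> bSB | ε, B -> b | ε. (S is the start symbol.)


$ ∈ FOLLOW(S). For each A -> αBβ: add FIRST(β)\{ε} to FOLLOW(B); if β nullable, add FOLLOW(A).
FOLLOW(B) = {$, b, d}


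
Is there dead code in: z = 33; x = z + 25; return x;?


z is read by x's definition; x is returned
No dead code


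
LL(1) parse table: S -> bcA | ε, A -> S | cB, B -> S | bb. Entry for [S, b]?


For [S, b]: 'b' ∈ FIRST(bcA)
Entry: S -> bcA


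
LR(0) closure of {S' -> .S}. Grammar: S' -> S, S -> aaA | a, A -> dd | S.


Start: S' -> .S
For each item with dot before a nonterminal B, add B -> .γ for every B-production
Closure: [S' -> .S, S -> .aaA, S -> .a]


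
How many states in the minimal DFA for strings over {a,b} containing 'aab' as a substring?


KMP-style automaton: 3 progress states + 1 absorbing accept = 4
Minimal DFA: 4 states


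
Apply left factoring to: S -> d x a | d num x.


Common prefix: 'd'
Factored: S -> d S', S' -> x a | num x


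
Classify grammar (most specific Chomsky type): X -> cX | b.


Right-linear: every RHS is a terminal or a terminal followed by one nonterminal
Classification: Type 3 (Regular)


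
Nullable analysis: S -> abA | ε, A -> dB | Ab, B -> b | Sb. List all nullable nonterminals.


A nonterminal is nullable iff some alternative derives ε (directly, or every symbol in it is nullable)
Nullable: {S}


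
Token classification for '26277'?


Pattern: digits only
Type: INTEGER_LITERAL


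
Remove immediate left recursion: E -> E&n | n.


Left-recursive alternatives: E&n; non-recursive: n
Introduce E': E -> nE', E' -> &nE' | ε


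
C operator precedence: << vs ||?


'<<' is shift (level 8); '||' is logical OR (level 1)
Higher level binds tighter
'<<' has higher precedence than '||'


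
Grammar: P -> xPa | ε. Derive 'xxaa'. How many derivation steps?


Derivation: P => xPa => xxPaa => xxaa
Steps: 3


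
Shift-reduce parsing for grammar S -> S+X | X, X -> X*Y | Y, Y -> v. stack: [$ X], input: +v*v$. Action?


lookahead ∉ {*} so X won't extend; reduce S -> X
Action: reduce (S -> X)


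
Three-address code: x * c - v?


Break into single-operator statements:
t1 = x * c
t2 = t1 - v


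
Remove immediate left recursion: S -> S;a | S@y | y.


Left-recursive alternatives: S;a, S@y; non-recursive: y
Introduce S': S -> yS', S' -> ;aS' | @yS' | ε


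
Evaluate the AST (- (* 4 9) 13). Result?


Evaluate inner: (* 4 9) = 36
Evaluate root: (- 36 13) = 23
Result: 23


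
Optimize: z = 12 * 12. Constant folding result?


12 * 12 = 144 at compile time
Optimized: z = 144


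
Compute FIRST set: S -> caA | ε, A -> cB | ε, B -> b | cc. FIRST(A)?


Per alternative of A: FIRST(cB) = {c}; FIRST(ε) = {ε}
FIRST(A) = {c, ε}


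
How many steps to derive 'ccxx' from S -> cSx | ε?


Derivation: S => cSx => ccSxx => ccxx
Steps: 3


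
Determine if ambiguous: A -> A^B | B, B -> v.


precedence layered via separate nonterminal B: deterministic
Unambiguous


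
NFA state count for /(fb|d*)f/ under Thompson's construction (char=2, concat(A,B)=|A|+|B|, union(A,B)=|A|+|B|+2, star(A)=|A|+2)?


Syntax tree has 4 char leaf(s), 1 union(s), 1 star(s)
chars contribute 4×2 = 8; each union adds +2; each star adds +2
Total: 8 + 2 + 2 = 12 states


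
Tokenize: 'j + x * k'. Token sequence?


Scan left to right, longest-match per lexeme
Tokens: ID(j), OP(+), ID(x), OP(*), ID(k)


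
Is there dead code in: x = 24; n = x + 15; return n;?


x is read by n's definition; n is returned
No dead code


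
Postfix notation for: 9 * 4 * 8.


Left to right (same or higher precedence on left)
Postfix: 9 4 * 8 *


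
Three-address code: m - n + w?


Break into single-operator statements:
t1 = m - n
t2 = t1 + w


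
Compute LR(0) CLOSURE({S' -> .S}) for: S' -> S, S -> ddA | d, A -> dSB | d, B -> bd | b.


Start: S' -> .S
For each item with dot before a nonterminal B, add B -> .γ for every B-production
Closure: [S' -> .S, S -> .ddA, S -> .d]


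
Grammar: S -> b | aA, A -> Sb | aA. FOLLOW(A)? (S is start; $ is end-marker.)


$ ∈ FOLLOW(S). For each A -> αBβ: add FIRST(β)\{ε} to FOLLOW(B); if β nullable, add FOLLOW(A).
FOLLOW(A) = {$, b}


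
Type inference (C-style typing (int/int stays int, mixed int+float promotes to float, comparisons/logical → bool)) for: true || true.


Operand types: bool || bool
Rule: logical operators take bool operands and yield bool
Result type: bool


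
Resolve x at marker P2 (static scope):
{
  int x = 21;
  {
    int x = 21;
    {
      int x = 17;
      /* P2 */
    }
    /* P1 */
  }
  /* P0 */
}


x declared in the same block as P2
x = 17
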